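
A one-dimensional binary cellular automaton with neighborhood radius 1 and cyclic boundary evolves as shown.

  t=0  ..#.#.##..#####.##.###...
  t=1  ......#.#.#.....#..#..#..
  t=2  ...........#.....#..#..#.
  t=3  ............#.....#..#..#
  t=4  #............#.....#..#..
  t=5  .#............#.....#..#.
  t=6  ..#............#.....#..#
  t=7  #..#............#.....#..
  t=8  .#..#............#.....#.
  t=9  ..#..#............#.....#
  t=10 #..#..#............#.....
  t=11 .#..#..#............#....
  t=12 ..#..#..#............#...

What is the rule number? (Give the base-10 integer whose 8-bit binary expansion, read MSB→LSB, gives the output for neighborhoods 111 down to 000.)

  ### -> .   bit 7 = 0  t=0,i=11
  ##. -> .   bit 6 = 0  t=0,i=7
  #.# -> .   bit 5 = 0  t=0,i=3
  #.. -> #   bit 4 = 1  t=0,i=8
  .## -> #   bit 3 = 1  t=0,i=6
  .#. -> .   bit 2 = 0  t=0,i=2
  ..# -> .   bit 1 = 0  t=0,i=1
  ... -> .   bit 0 = 0  t=0,i=0
  bits 00011000 = 24

24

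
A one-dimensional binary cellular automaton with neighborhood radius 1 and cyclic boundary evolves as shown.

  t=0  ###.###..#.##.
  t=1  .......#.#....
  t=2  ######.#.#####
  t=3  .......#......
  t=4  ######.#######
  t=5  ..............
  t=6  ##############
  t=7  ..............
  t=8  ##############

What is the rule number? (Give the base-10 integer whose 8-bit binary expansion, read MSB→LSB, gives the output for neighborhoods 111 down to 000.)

21

  ### -> .   bit 7 = 0  t=0,i=1
  ##. -> .   bit 6 = 0  t=0,i=2
  #.# -> .   bit 5 = 0  t=0,i=3
  #.. -> #   bit 4 = 1  t=0,i=7
  .## -> .   bit 3 = 0  t=0,i=0
  .#. -> #   bit 2 = 1  t=0,i=9
  ..# -> .   bit 1 = 0  t=0,i=8
  ... -> #   bit 0 = 1  t=1,i=0
  bits 00010101 = 21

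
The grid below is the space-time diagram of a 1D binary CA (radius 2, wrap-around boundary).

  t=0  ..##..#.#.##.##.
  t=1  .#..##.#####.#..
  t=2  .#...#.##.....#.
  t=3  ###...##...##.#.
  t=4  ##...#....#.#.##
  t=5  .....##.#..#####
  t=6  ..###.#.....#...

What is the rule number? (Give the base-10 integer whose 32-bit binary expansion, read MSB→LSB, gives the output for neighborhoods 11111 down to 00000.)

48557339

  #####|.  b31=0 t=1,i=9
  ####.|.  b30=0 t=1,i=10
  ###.#|.  b29=0 t=1,i=11
  ###..|.  b28=0 t=3,i=2
  ##.##|.  b27=0 t=0,i=12
  ##.#.|.  b26=0 t=1,i=12
  ##..#|#  b25=1 t=0,i=4
  ##...|.  b24=0 t=0,i=15
  #.###|#  b23=1 t=1,i=7
  #.##.|#  b22=1 t=0,i=10
  #.#.#|#  b21=1 t=0,i=8
  #.#..|.  b20=0 t=1,i=13
  #..##|.  b19=0 t=1,i=3
  #..#.|#  b18=1 t=0,i=5
  #...#|.  b17=0 t=0,i=0
  #....|.  b16=0 t=2,i=10
  .####|#  b15=1 t=1,i=8
  .###.|#  b14=1 t=3,i=1
  .##.#|#  b13=1 t=0,i=11
  .##..|.  b12=0 t=0,i=3
  .#.##|#  b11=1 t=0,i=9
  .#.#.|#  b10=1 t=0,i=7
  .#..#|.  b9=0 t=1,i=2
  .#...|#  b8=1 t=1,i=14
  ..###|.  b7=0 t=5,i=11
  ..##.|.  b6=0 t=0,i=2
  ..#.#|.  b5=0 t=0,i=6
  ..#..|#  b4=1 t=1,i=1
  ...##|#  b3=1 t=0,i=1
  ...#.|.  b2=0 t=1,i=0
  ....#|#  b1=1 t=2,i=12
  .....|#  b0=1 t=2,i=11
  bits 00000010111001001110110100011011 = 48557339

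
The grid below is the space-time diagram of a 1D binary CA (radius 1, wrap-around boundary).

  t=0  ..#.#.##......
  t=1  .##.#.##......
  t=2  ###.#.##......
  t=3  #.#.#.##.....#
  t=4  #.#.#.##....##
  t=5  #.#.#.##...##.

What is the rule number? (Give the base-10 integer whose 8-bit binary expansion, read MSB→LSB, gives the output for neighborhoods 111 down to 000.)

  ###|.  b7=0 t=2,i=1
  ##.|#  b6=1 t=0,i=7
  #.#|.  b5=0 t=0,i=3
  #..|.  b4=0 t=0,i=8
  .##|#  b3=1 t=0,i=6
  .#.|#  b2=1 t=0,i=2
  ..#|#  b1=1 t=0,i=1
  ...|.  b0=0 t=0,i=0
  bits 01001110 = 78

78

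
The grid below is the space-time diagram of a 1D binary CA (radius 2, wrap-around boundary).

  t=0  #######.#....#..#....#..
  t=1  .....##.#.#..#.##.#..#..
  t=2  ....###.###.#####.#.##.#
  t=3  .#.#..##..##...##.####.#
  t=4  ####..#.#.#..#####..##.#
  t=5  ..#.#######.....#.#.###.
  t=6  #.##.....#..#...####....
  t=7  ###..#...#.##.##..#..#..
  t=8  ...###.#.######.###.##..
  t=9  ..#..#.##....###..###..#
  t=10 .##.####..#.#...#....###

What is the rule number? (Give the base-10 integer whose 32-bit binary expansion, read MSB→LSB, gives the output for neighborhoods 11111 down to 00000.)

1786195064

  #####|.  b31=0 t=0,i=2
  ####.|#  b30=1 t=0,i=5
  ###.#|#  b29=1 t=0,i=6
  ###..|.  b28=0 t=4,i=3
  ##.##|#  b27=1 t=2,i=7
  ##.#.|.  b26=0 t=0,i=7
  ##..#|#  b25=1 t=3,i=8
  ##...|.  b24=0 t=3,i=12
  #.###|.  b23=0 t=2,i=8
  #.##.|#  b22=1 t=1,i=15
  #.#.#|#  b21=1 t=1,i=8
  #.#..|#  b20=1 t=0,i=8
  #..##|.  b19=0 t=0,i=23
  #..#.|#  b18=1 t=0,i=15
  #...#|#  b17=1 t=3,i=13
  #....|#  b16=1 t=0,i=10
  .####|.  b15=0 t=0,i=1
  .###.|.  b14=0 t=2,i=5
  .##.#|#  b13=1 t=1,i=6
  .##..|.  b12=0 t=3,i=7
  .#.##|#  b11=1 t=1,i=14
  .#.#.|#  b10=1 t=1,i=9
  .#..#|.  b9=0 t=0,i=14
  .#...|.  b8=0 t=0,i=9
  ..###|.  b7=0 t=0,i=0
  ..##.|#  b6=1 t=1,i=5
  ..#.#|#  b5=1 t=1,i=13
  ..#..|#  b4=1 t=0,i=13
  ...##|#  b3=1 t=1,i=4
  ...#.|.  b2=0 t=0,i=12
  ....#|.  b1=0 t=0,i=11
  .....|.  b0=0 t=1,i=0
  bits 01101010011101110010110001111000 = 1786195064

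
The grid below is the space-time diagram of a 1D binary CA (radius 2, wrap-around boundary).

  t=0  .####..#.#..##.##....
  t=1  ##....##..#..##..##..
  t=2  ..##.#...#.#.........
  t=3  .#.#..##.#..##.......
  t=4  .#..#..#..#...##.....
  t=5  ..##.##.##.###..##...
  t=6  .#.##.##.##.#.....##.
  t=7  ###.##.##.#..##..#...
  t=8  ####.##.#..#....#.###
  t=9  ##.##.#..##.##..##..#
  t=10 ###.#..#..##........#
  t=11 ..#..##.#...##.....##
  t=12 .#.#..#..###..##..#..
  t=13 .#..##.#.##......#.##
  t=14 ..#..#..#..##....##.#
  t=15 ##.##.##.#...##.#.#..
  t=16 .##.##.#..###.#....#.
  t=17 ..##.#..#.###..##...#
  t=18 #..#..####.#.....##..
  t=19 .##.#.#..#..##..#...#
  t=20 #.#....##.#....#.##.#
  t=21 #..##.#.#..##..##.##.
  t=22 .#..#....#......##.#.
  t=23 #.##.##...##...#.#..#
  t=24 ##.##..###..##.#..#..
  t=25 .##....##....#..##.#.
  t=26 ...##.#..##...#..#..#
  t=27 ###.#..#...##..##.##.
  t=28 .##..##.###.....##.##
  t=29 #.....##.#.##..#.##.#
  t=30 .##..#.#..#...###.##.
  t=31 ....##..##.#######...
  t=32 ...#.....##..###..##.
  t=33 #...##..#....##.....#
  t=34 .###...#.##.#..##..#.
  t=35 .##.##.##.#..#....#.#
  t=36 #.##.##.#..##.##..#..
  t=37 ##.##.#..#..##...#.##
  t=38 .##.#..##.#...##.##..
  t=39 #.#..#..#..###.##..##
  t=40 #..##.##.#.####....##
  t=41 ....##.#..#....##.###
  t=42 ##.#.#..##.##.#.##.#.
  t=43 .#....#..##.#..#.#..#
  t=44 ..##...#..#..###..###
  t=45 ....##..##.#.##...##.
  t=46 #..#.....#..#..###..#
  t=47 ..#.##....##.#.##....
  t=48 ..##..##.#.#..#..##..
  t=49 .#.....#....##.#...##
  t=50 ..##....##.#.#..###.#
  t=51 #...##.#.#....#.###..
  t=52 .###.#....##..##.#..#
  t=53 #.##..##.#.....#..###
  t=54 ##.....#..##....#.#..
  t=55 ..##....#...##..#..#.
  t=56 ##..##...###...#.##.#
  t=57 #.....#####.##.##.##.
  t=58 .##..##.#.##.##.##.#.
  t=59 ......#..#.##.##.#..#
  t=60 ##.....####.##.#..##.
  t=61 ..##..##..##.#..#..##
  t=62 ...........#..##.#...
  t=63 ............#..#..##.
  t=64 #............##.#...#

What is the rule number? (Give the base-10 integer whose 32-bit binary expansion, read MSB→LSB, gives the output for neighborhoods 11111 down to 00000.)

2835835816

  #####|#  b31=1 t=8,i=0
  ####.|.  b30=0 t=0,i=3
  ###.#|#  b29=1 t=7,i=2
  ###..|.  b28=0 t=0,i=4
  ##.##|#  b27=1 t=0,i=14
  ##.#.|.  b26=0 t=2,i=4
  ##..#|.  b25=0 t=0,i=5
  ##...|#  b24=1 t=0,i=17
  #.###|.  b23=0 t=5,i=11
  #.##.|.  b22=0 t=0,i=15
  #.#.#|.  b21=0 t=13,i=7
  #.#..|.  b20=0 t=0,i=9
  #..##|.  b19=0 t=0,i=11
  #..#.|#  b18=1 t=0,i=6
  #...#|#  b17=1 t=2,i=7
  #....|#  b16=1 t=0,i=18
  .####|.  b15=0 t=0,i=2
  .###.|#  b14=1 t=5,i=12
  .##.#|#  b13=1 t=0,i=13
  .##..|.  b12=0 t=0,i=16
  .#.##|#  b11=1 t=6,i=2
  .#.#.|.  b10=0 t=0,i=8
  .#..#|#  b9=1 t=0,i=10
  .#...|#  b8=1 t=2,i=6
  ..###|#  b7=1 t=0,i=1
  ..##.|.  b6=0 t=0,i=12
  ..#.#|#  b5=1 t=0,i=7
  ..#..|.  b4=0 t=1,i=10
  ...##|#  b3=1 t=0,i=0
  ...#.|.  b2=0 t=2,i=8
  ....#|.  b1=0 t=0,i=20
  .....|.  b0=0 t=0,i=19
  bits 10101001000001110110101110101000 = 2835835816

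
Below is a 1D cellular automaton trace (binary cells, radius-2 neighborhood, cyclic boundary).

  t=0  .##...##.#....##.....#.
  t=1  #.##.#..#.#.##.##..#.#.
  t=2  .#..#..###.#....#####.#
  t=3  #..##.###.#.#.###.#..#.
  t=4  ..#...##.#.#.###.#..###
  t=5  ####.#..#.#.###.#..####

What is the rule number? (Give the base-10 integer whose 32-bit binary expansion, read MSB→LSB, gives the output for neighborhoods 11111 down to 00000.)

2542558650

  #####|#  b31=1 t=2,i=18
  ####.|.  b30=0 t=2,i=19
  ###.#|.  b29=0 t=2,i=9
  ###..|#  b28=1 t=4,i=22
  ##.##|.  b27=0 t=1,i=14
  ##.#.|#  b26=1 t=0,i=8
  ##..#|#  b25=1 t=1,i=17
  ##...|#  b24=1 t=0,i=3
  #.###|#  b23=1 t=3,i=6
  #.##.|.  b22=0 t=1,i=2
  #.#.#|.  b21=0 t=1,i=0
  #.#..|.  b20=0 t=0,i=9
  #..##|#  b19=1 t=0,i=0
  #..#.|#  b18=1 t=1,i=7
  #...#|.  b17=0 t=0,i=4
  #....|.  b16=0 t=0,i=11
  .####|.  b15=0 t=2,i=17
  .###.|#  b14=1 t=2,i=8
  .##.#|.  b13=0 t=0,i=7
  .##..|#  b12=1 t=0,i=2
  .#.##|#  b11=1 t=1,i=1
  .#.#.|#  b10=1 t=1,i=9
  .#..#|.  b9=0 t=0,i=22
  .#...|#  b8=1 t=0,i=10
  ..###|#  b7=1 t=2,i=7
  ..##.|.  b6=0 t=0,i=1
  ..#.#|#  b5=1 t=1,i=8
  ..#..|#  b4=1 t=0,i=21
  ...##|#  b3=1 t=0,i=5
  ...#.|.  b2=0 t=0,i=20
  ....#|#  b1=1 t=0,i=12
  .....|.  b0=0 t=0,i=18
  bits 10010111100011000101110110111010 = 2542558650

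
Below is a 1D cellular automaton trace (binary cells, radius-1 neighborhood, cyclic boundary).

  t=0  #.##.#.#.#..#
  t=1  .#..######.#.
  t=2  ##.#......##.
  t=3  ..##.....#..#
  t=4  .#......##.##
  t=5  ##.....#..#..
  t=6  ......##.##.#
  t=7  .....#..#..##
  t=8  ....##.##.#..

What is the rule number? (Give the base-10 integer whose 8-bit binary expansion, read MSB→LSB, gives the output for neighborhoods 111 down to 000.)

  ###|.  b7=0 t=1,i=5
  ##.|.  b6=0 t=0,i=0
  #.#|#  b5=1 t=0,i=1
  #..|.  b4=0 t=0,i=10
  .##|.  b3=0 t=0,i=2
  .#.|#  b2=1 t=0,i=5
  ..#|#  b1=1 t=0,i=11
  ...|.  b0=0 t=2,i=5
  bits 00100110 = 38

38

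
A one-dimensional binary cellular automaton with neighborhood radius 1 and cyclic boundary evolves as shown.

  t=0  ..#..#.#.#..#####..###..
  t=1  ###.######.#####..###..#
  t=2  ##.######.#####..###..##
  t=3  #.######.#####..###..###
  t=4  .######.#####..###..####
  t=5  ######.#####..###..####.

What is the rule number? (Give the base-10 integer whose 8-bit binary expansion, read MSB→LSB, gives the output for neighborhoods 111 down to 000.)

  [7] ### => #  t=0,i=13
  [6] ##. => .  t=0,i=16
  [5] #.# => #  t=0,i=6
  [4] #.. => .  t=0,i=3
  [3] .## => #  t=0,i=12
  [2] .#. => #  t=0,i=2
  [1] ..# => #  t=0,i=1
  [0] ... => #  t=0,i=0
  bits 10101111 = 175

175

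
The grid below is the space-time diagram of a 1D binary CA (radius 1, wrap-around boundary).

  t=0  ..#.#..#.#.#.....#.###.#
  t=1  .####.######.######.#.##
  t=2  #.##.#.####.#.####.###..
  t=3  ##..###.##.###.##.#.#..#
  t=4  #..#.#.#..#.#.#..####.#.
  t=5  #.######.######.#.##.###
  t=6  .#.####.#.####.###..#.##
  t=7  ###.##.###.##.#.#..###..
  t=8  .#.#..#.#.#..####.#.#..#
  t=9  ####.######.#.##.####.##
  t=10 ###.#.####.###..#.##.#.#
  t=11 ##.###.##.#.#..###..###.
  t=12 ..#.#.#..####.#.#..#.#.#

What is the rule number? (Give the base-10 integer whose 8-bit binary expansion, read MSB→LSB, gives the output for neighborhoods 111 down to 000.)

  ###|#  b7=1 t=0,i=20
  ##.|.  b6=0 t=0,i=21
  #.#|#  b5=1 t=0,i=3
  #..|.  b4=0 t=0,i=0
  .##|.  b3=0 t=0,i=19
  .#.|#  b2=1 t=0,i=2
  ..#|#  b1=1 t=0,i=1
  ...|#  b0=1 t=0,i=13
  bits 10100111 = 167

167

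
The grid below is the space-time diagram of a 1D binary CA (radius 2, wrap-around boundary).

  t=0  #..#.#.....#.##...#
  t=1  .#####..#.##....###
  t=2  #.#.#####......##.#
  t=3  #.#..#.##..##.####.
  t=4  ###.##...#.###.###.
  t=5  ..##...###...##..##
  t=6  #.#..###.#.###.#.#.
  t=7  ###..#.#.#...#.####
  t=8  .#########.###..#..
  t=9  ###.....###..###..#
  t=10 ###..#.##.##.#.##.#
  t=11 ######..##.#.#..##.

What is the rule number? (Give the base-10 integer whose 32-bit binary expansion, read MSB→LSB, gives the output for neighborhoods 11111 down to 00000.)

  [31] ##### => .  t=1,i=3
  [30] ####. => #  t=1,i=4
  [29] ###.# => #  t=1,i=18
  [28] ###.. => #  t=1,i=5
  [27] ##.## => #  t=1,i=0
  [26] ##.#. => .  t=2,i=1
  [25] ##..# => #  t=0,i=1
  [24] ##... => .  t=0,i=15
  [23] #.### => .  t=1,i=1
  [22] #.##. => .  t=0,i=13
  [21] #.#.# => #  t=2,i=2
  [20] #.#.. => #  t=0,i=5
  [19] #..## => .  t=3,i=10
  [18] #..#. => #  t=0,i=2
  [17] #...# => #  t=0,i=16
  [16] #.... => .  t=0,i=7
  [15] .#### => #  t=1,i=2
  [14] .###. => .  t=1,i=17
  [13] .##.# => #  t=2,i=0
  [12] .##.. => .  t=0,i=0
  [11] .#.## => .  t=0,i=12
  [10] .#.#. => #  t=0,i=4
  [9] .#..# => .  t=3,i=3
  [8] .#... => .  t=0,i=6
  [7] ..### => #  t=1,i=16
  [6] ..##. => #  t=0,i=18
  [5] ..#.# => #  t=0,i=3
  [4] ..#.. => .  t=8,i=16
  [3] ...## => #  t=0,i=17
  [2] ...#. => #  t=0,i=10
  [1] ....# => .  t=0,i=9
  [0] ..... => #  t=0,i=8
  bits 01111010001101101010010011101101 = 2050401517

2050401517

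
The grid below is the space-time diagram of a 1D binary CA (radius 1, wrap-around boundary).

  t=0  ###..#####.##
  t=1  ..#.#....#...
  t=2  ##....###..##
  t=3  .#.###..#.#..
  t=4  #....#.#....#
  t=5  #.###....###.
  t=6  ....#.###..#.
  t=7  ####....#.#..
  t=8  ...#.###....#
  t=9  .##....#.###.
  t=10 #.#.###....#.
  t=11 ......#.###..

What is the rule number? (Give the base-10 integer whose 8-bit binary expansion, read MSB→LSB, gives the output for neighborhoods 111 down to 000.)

  ###|.  b7=0 t=0,i=0
  ##.|#  b6=1 t=0,i=2
  #.#|.  b5=0 t=0,i=10
  #..|.  b4=0 t=0,i=3
  .##|.  b3=0 t=0,i=5
  .#.|.  b2=0 t=1,i=2
  ..#|#  b1=1 t=0,i=4
  ...|#  b0=1 t=1,i=0
  bits 01000011 = 67

67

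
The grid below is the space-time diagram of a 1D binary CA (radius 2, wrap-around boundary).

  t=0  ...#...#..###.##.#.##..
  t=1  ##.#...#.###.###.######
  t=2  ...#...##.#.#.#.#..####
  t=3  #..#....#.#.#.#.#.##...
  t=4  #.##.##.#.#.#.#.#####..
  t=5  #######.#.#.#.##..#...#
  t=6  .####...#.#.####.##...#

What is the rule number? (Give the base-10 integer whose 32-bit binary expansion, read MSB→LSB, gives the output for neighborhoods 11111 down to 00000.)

2306701491

  #####|#  b31=1 t=1,i=19
  ####.|.  b30=0 t=1,i=0
  ###.#|.  b29=0 t=0,i=12
  ###..|.  b28=0 t=2,i=22
  ##.##|#  b27=1 t=0,i=13
  ##.#.|.  b26=0 t=0,i=16
  ##..#|.  b25=0 t=4,i=21
  ##...|#  b24=1 t=0,i=21
  #.###|.  b23=0 t=1,i=9
  #.##.|#  b22=1 t=0,i=14
  #.#.#|#  b21=1 t=0,i=17
  #.#..|#  b20=1 t=1,i=3
  #..##|#  b19=1 t=0,i=9
  #..#.|#  b18=1 t=3,i=2
  #...#|.  b17=0 t=0,i=5
  #....|#  b16=1 t=0,i=22
  .####|.  b15=0 t=1,i=18
  .###.|#  b14=1 t=0,i=11
  .##.#|#  b13=1 t=0,i=15
  .##..|#  b12=1 t=0,i=20
  .#.##|#  b11=1 t=0,i=18
  .#.#.|.  b10=0 t=2,i=11
  .#..#|.  b9=0 t=0,i=8
  .#...|.  b8=0 t=0,i=4
  ..###|#  b7=1 t=0,i=10
  ..##.|.  b6=0 t=2,i=7
  ..#.#|#  b5=1 t=1,i=7
  ..#..|#  b4=1 t=0,i=3
  ...##|.  b3=0 t=2,i=6
  ...#.|.  b2=0 t=0,i=2
  ....#|#  b1=1 t=0,i=1
  .....|#  b0=1 t=0,i=0
  bits 10001001011111010111100010110011 = 2306701491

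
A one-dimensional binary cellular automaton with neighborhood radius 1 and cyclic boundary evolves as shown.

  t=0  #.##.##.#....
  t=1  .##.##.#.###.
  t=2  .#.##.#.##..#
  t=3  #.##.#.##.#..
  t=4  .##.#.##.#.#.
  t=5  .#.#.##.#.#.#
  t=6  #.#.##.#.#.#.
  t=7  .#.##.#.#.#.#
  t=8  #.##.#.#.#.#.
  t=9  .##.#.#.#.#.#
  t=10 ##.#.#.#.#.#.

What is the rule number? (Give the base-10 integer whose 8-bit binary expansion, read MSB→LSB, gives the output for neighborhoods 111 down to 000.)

57

  ### -> .   bit 7 = 0  t=1,i=10
  ##. -> .   bit 6 = 0  t=0,i=3
  #.# -> #   bit 5 = 1  t=0,i=1
  #.. -> #   bit 4 = 1  t=0,i=9
  .## -> #   bit 3 = 1  t=0,i=2
  .#. -> .   bit 2 = 0  t=0,i=0
  ..# -> .   bit 1 = 0  t=0,i=12
  ... -> #   bit 0 = 1  t=0,i=10
  bits 00111001 = 57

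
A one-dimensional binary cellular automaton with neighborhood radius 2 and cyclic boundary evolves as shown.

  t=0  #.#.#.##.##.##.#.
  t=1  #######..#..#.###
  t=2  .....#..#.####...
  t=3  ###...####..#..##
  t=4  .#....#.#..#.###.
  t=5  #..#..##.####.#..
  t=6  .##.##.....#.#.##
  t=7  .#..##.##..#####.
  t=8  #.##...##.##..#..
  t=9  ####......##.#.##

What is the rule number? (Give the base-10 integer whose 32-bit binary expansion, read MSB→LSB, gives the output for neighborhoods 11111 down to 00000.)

  ##### -> .   bit 31 = 0  t=1,i=0
  ####. -> #   bit 30 = 1  t=1,i=5
  ###.# -> .   bit 29 = 0  t=5,i=12
  ###.. -> .   bit 28 = 0  t=1,i=6
  ##.## -> .   bit 27 = 0  t=0,i=8
  ##.#. -> #   bit 26 = 1  t=0,i=14
  ##..# -> .   bit 25 = 0  t=1,i=7
  ##... -> .   bit 24 = 0  t=2,i=14
  #.### -> .   bit 23 = 0  t=1,i=14
  #.##. -> #   bit 22 = 1  t=0,i=6
  #.#.# -> #   bit 21 = 1  t=0,i=0
  #.#.. -> .   bit 20 = 0  t=4,i=8
  #..## -> #   bit 19 = 1  t=3,i=14
  #..#. -> #   bit 18 = 1  t=1,i=8
  #...# -> .   bit 17 = 0  t=3,i=4
  #.... -> #   bit 16 = 1  t=2,i=15
  .#### -> .   bit 15 = 0  t=1,i=15
  .###. -> #   bit 14 = 1  t=4,i=14
  .##.# -> .   bit 13 = 0  t=0,i=7
  .##.. -> #   bit 12 = 1  t=6,i=5
  .#.## -> #   bit 11 = 1  t=0,i=5
  .#.#. -> #   bit 10 = 1  t=0,i=1
  .#..# -> #   bit 9 = 1  t=1,i=10
  .#... -> .   bit 8 = 0  t=4,i=2
  ..### -> #   bit 7 = 1  t=3,i=6
  ..##. -> .   bit 6 = 0  t=5,i=6
  ..#.# -> #   bit 5 = 1  t=1,i=12
  ..#.. -> .   bit 4 = 0  t=1,i=9
  ...## -> .   bit 3 = 0  t=3,i=5
  ...#. -> .   bit 2 = 0  t=2,i=4
  ....# -> .   bit 1 = 0  t=2,i=3
  ..... -> #   bit 0 = 1  t=2,i=0
  bits 01000100011011010101111010100001 = 1148018337

1148018337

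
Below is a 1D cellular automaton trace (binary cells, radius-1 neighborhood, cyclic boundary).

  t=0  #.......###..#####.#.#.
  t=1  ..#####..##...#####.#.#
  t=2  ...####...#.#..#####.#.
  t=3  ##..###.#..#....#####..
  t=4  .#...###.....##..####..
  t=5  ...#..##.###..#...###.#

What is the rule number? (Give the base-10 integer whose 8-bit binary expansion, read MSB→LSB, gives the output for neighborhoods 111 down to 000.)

225

  nb ###: next=#  (t=0,i=9, bit7=1)
  nb ##.: next=#  (t=0,i=10, bit6=1)
  nb #.#: next=#  (t=0,i=18, bit5=1)
  nb #..: next=.  (t=0,i=1, bit4=0)
  nb .##: next=.  (t=0,i=8, bit3=0)
  nb .#.: next=.  (t=0,i=0, bit2=0)
  nb ..#: next=.  (t=0,i=7, bit1=0)
  nb ...: next=#  (t=0,i=2, bit0=1)
  bits 11100001 = 225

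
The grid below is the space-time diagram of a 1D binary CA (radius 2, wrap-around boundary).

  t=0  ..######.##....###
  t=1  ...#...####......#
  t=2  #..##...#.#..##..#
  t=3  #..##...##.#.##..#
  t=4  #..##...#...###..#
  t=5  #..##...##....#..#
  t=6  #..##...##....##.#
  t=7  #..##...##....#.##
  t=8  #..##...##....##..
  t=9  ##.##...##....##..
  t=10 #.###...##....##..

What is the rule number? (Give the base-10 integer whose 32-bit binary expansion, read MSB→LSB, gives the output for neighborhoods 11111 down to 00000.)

943759217

  [31] ##### => .  t=0,i=4
  [30] ####. => .  t=0,i=6
  [29] ###.# => #  t=0,i=7
  [28] ###.. => #  t=0,i=17
  [27] ##.## => #  t=0,i=8
  [26] ##.#. => .  t=3,i=10
  [25] ##..# => .  t=0,i=0
  [24] ##... => .  t=0,i=11
  [23] #.### => .  t=7,i=16
  [22] #.##. => #  t=0,i=9
  [21] #.#.# => .  t=3,i=11
  [20] #.#.. => .  t=2,i=10
  [19] #..## => .  t=0,i=1
  [18] #..#. => .  t=8,i=17
  [17] #...# => .  t=1,i=1
  [16] #.... => .  t=0,i=12
  [15] .#### => #  t=0,i=3
  [14] .###. => .  t=0,i=16
  [13] .##.# => .  t=3,i=9
  [12] .##.. => #  t=0,i=10
  [11] .#.## => #  t=3,i=12
  [10] .#.#. => #  t=2,i=9
  [9] .#..# => #  t=2,i=11
  [8] .#... => #  t=1,i=0
  [7] ..### => .  t=0,i=2
  [6] ..##. => #  t=2,i=3
  [5] ..#.# => #  t=2,i=8
  [4] ..#.. => #  t=1,i=3
  [3] ...## => .  t=0,i=14
  [2] ...#. => .  t=1,i=2
  [1] ....# => .  t=0,i=13
  [0] ..... => #  t=1,i=13
  bits 00111000010000001001111101110001 = 943759217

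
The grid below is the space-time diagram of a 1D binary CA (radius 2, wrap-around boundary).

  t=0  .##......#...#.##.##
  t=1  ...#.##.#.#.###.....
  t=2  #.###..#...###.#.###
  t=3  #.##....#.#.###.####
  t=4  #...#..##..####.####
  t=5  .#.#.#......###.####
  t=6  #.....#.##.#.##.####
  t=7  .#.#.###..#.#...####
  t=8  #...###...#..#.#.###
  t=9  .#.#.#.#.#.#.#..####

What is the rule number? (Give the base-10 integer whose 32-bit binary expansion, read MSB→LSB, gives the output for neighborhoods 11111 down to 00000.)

3850423085

  ##### -> #   bit 31 = 1  t=3,i=18
  ####. -> #   bit 30 = 1  t=2,i=19
  ###.# -> #   bit 29 = 1  t=2,i=0
  ###.. -> .   bit 28 = 0  t=1,i=14
  ##.## -> .   bit 27 = 0  t=0,i=0
  ##.#. -> #   bit 26 = 1  t=1,i=7
  ##..# -> .   bit 25 = 0  t=2,i=5
  ##... -> #   bit 24 = 1  t=0,i=3
  #.### -> #   bit 23 = 1  t=1,i=12
  #.##. -> .   bit 22 = 0  t=0,i=1
  #.#.# -> .   bit 21 = 0  t=1,i=8
  #.#.. -> .   bit 20 = 0  t=5,i=5
  #..## -> .   bit 19 = 0  t=4,i=6
  #..#. -> .   bit 18 = 0  t=2,i=6
  #...# -> .   bit 17 = 0  t=0,i=11
  #.... -> .   bit 16 = 0  t=0,i=4
  .#### -> #   bit 15 = 1  t=2,i=18
  .###. -> #   bit 14 = 1  t=1,i=13
  .##.# -> .   bit 13 = 0  t=0,i=16
  .##.. -> .   bit 12 = 0  t=0,i=2
  .#.## -> #   bit 11 = 1  t=0,i=14
  .#.#. -> .   bit 10 = 0  t=1,i=9
  .#..# -> #   bit 9 = 1  t=4,i=5
  .#... -> #   bit 8 = 1  t=0,i=10
  ..### -> .   bit 7 = 0  t=2,i=11
  ..##. -> .   bit 6 = 0  t=4,i=7
  ..#.# -> #   bit 5 = 1  t=0,i=13
  ..#.. -> .   bit 4 = 0  t=0,i=9
  ...## -> #   bit 3 = 1  t=2,i=10
  ...#. -> #   bit 2 = 1  t=0,i=8
  ....# -> .   bit 1 = 0  t=0,i=7
  ..... -> #   bit 0 = 1  t=0,i=5
  bits 11100101100000001100101100101101 = 3850423085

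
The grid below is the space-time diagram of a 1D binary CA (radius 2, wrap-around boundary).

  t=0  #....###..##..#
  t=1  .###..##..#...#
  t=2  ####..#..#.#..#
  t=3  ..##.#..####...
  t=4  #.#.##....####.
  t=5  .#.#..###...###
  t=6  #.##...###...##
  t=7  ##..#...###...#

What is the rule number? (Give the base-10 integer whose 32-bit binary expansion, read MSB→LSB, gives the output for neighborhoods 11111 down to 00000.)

  #####|.  b31=0 t=2,i=1
  ####.|#  b30=1 t=2,i=2
  ###.#|#  b29=1 t=4,i=13
  ###..|#  b28=1 t=0,i=7
  ##.##|#  b27=1 t=6,i=1
  ##.#.|#  b26=1 t=3,i=4
  ##..#|.  b25=0 t=0,i=8
  ##...|#  b24=1 t=0,i=1
  #.###|#  b23=1 t=1,i=1
  #.##.|.  b22=0 t=4,i=4
  #.#.#|.  b21=0 t=4,i=0
  #.#..|#  b20=1 t=2,i=11
  #..##|.  b19=0 t=0,i=9
  #..#.|#  b18=1 t=1,i=9
  #...#|.  b17=0 t=1,i=12
  #....|#  b16=1 t=0,i=2
  .####|.  b15=0 t=2,i=0
  .###.|#  b14=1 t=0,i=6
  .##.#|.  b13=0 t=3,i=3
  .##..|.  b12=0 t=0,i=0
  .#.##|#  b11=1 t=1,i=0
  .#.#.|#  b10=1 t=2,i=10
  .#..#|.  b9=0 t=2,i=7
  .#...|#  b8=1 t=1,i=11
  ..###|.  b7=0 t=0,i=5
  ..##.|#  b6=1 t=0,i=10
  ..#.#|#  b5=1 t=1,i=14
  ..#..|.  b4=0 t=1,i=10
  ...##|.  b3=0 t=0,i=4
  ...#.|.  b2=0 t=1,i=13
  ....#|#  b1=1 t=0,i=3
  .....|.  b0=0 t=3,i=14
  bits 01111101100101010100110101100010 = 2106936674

2106936674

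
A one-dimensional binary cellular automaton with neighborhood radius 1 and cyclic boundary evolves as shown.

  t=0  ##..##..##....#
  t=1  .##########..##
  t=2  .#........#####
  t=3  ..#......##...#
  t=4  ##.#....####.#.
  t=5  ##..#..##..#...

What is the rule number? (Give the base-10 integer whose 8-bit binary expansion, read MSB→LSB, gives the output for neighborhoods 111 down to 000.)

  ### -> .   bit 7 = 0  t=0,i=0
  ##. -> #   bit 6 = 1  t=0,i=1
  #.# -> .   bit 5 = 0  t=1,i=0
  #.. -> #   bit 4 = 1  t=0,i=2
  .## -> #   bit 3 = 1  t=0,i=4
  .#. -> .   bit 2 = 0  t=2,i=1
  ..# -> #   bit 1 = 1  t=0,i=3
  ... -> .   bit 0 = 0  t=0,i=11
  bits 01011010 = 90

90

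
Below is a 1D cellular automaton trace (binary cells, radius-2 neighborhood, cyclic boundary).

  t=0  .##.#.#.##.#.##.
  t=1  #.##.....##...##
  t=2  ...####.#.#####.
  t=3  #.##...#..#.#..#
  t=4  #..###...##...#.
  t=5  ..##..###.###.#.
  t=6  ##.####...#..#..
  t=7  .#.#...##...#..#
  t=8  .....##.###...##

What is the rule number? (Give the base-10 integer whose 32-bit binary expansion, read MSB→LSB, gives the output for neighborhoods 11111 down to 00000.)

2274308265

  ##### -> #   bit 31 = 1  t=2,i=12
  ####. -> .   bit 30 = 0  t=2,i=5
  ###.# -> .   bit 29 = 0  t=1,i=0
  ###.. -> .   bit 28 = 0  t=2,i=14
  ##.## -> .   bit 27 = 0  t=1,i=1
  ##.#. -> #   bit 26 = 1  t=0,i=3
  ##..# -> #   bit 25 = 1  t=0,i=15
  ##... -> #   bit 24 = 1  t=1,i=4
  #.### -> #   bit 23 = 1  t=2,i=10
  #.##. -> .   bit 22 = 0  t=0,i=8
  #.#.# -> .   bit 21 = 0  t=0,i=4
  #.#.. -> .   bit 20 = 0  t=3,i=12
  #..## -> #   bit 19 = 1  t=0,i=0
  #..#. -> #   bit 18 = 1  t=3,i=9
  #...# -> #   bit 17 = 1  t=1,i=12
  #.... -> #   bit 16 = 1  t=1,i=5
  .#### -> .   bit 15 = 0  t=2,i=4
  .###. -> .   bit 14 = 0  t=1,i=15
  .##.# -> #   bit 13 = 1  t=0,i=2
  .##.. -> #   bit 12 = 1  t=0,i=14
  .#.## -> .   bit 11 = 0  t=0,i=7
  .#.#. -> .   bit 10 = 0  t=0,i=5
  .#..# -> .   bit 9 = 0  t=3,i=8
  .#... -> .   bit 8 = 0  t=5,i=15
  ..### -> #   bit 7 = 1  t=1,i=14
  ..##. -> .   bit 6 = 0  t=0,i=1
  ..#.# -> #   bit 5 = 1  t=3,i=10
  ..#.. -> .   bit 4 = 0  t=3,i=7
  ...## -> #   bit 3 = 1  t=1,i=8
  ...#. -> .   bit 2 = 0  t=3,i=6
  ....# -> .   bit 1 = 0  t=1,i=7
  ..... -> #   bit 0 = 1  t=1,i=6
  bits 10000111100011110011000010101001 = 2274308265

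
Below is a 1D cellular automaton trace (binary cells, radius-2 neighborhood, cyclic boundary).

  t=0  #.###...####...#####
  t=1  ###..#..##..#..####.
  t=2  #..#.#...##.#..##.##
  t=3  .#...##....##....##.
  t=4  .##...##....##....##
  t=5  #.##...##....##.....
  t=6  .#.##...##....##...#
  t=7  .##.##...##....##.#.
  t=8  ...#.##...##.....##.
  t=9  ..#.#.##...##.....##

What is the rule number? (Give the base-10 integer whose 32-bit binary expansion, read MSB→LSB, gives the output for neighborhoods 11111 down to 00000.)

  #####|#  b31=1 t=0,i=17
  ####.|.  b30=0 t=0,i=10
  ###.#|#  b29=1 t=0,i=0
  ###..|.  b28=0 t=0,i=4
  ##.##|#  b27=1 t=0,i=1
  ##.#.|#  b26=1 t=2,i=11
  ##..#|#  b25=1 t=1,i=3
  ##...|#  b24=1 t=0,i=5
  #.###|#  b23=1 t=0,i=2
  #.##.|.  b22=0 t=4,i=1
  #.#.#|#  b21=1 t=6,i=1
  #.#..|#  b20=1 t=2,i=5
  #..##|.  b19=0 t=1,i=7
  #..#.|.  b18=0 t=1,i=4
  #...#|.  b17=0 t=0,i=6
  #....|.  b16=0 t=3,i=8
  .####|#  b15=1 t=0,i=9
  .###.|.  b14=0 t=0,i=3
  .##.#|.  b13=0 t=2,i=10
  .##..|#  b12=1 t=1,i=9
  .#.##|#  b11=1 t=5,i=1
  .#.#.|.  b10=0 t=2,i=4
  .#..#|.  b9=0 t=1,i=6
  .#...|#  b8=1 t=2,i=6
  ..###|#  b7=1 t=0,i=8
  ..##.|.  b6=0 t=1,i=8
  ..#.#|.  b5=0 t=2,i=3
  ..#..|#  b4=1 t=1,i=5
  ...##|.  b3=0 t=0,i=7
  ...#.|#  b2=1 t=5,i=19
  ....#|.  b1=0 t=3,i=9
  .....|.  b0=0 t=5,i=17
  bits 10101111101100001001100110010100 = 2947586452

2947586452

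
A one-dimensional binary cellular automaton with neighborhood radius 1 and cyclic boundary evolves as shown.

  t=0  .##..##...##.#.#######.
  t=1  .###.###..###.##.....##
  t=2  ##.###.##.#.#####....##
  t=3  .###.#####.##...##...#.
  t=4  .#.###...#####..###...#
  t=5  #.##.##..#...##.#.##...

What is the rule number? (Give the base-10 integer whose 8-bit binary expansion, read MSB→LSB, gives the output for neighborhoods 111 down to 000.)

  ### -> .   bit 7 = 0  t=0,i=16
  ##. -> #   bit 6 = 1  t=0,i=2
  #.# -> #   bit 5 = 1  t=0,i=12
  #.. -> #   bit 4 = 1  t=0,i=3
  .## -> #   bit 3 = 1  t=0,i=1
  .#. -> .   bit 2 = 0  t=0,i=13
  ..# -> .   bit 1 = 0  t=0,i=0
  ... -> .   bit 0 = 0  t=0,i=8
  bits 01111000 = 120

120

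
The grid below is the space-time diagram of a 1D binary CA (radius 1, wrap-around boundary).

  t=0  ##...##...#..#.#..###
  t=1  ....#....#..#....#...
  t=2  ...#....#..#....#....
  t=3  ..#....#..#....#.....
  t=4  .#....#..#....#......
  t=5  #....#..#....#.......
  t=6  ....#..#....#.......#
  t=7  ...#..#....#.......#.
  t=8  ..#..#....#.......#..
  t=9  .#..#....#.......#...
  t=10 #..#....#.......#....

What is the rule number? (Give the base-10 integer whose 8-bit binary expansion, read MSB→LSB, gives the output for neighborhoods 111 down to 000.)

  ### -> .   bit 7 = 0  t=0,i=0
  ##. -> .   bit 6 = 0  t=0,i=1
  #.# -> .   bit 5 = 0  t=0,i=14
  #.. -> .   bit 4 = 0  t=0,i=2
  .## -> .   bit 3 = 0  t=0,i=5
  .#. -> .   bit 2 = 0  t=0,i=10
  ..# -> #   bit 1 = 1  t=0,i=4
  ... -> .   bit 0 = 0  t=0,i=3
  bits 00000010 = 2

2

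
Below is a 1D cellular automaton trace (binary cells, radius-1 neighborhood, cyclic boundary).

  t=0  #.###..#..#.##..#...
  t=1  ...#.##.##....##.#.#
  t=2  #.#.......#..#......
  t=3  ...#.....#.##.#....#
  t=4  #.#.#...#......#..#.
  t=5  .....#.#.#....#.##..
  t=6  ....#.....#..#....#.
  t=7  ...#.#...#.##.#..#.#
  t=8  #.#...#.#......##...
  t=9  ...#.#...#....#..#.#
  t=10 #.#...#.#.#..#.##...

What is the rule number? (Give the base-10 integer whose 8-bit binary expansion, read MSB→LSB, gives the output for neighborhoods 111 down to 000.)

  [7] ### => #  t=0,i=3
  [6] ##. => .  t=0,i=4
  [5] #.# => .  t=0,i=1
  [4] #.. => #  t=0,i=5
  [3] .## => .  t=0,i=2
  [2] .#. => .  t=0,i=0
  [1] ..# => #  t=0,i=6
  [0] ... => .  t=0,i=18
  bits 10010010 = 146

146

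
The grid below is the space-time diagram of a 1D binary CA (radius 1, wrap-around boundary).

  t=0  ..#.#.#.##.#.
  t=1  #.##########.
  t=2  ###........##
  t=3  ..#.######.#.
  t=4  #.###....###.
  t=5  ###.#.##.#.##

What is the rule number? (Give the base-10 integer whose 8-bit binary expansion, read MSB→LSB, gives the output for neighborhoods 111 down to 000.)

  [7] ### => .  t=1,i=3
  [6] ##. => #  t=0,i=9
  [5] #.# => #  t=0,i=3
  [4] #.. => .  t=0,i=12
  [3] .## => #  t=0,i=8
  [2] .#. => #  t=0,i=2
  [1] ..# => .  t=0,i=1
  [0] ... => #  t=0,i=0
  bits 01101101 = 109

109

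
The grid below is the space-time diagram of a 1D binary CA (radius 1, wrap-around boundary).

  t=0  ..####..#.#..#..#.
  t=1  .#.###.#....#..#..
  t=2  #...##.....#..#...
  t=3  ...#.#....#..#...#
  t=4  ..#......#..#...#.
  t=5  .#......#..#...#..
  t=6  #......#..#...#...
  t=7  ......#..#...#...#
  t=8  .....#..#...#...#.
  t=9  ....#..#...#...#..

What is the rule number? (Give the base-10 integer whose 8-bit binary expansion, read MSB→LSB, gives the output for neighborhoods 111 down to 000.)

194

  [7] ### => #  t=0,i=3
  [6] ##. => #  t=0,i=5
  [5] #.# => .  t=0,i=9
  [4] #.. => .  t=0,i=6
  [3] .## => .  t=0,i=2
  [2] .#. => .  t=0,i=8
  [1] ..# => #  t=0,i=1
  [0] ... => .  t=0,i=0
  bits 11000010 = 194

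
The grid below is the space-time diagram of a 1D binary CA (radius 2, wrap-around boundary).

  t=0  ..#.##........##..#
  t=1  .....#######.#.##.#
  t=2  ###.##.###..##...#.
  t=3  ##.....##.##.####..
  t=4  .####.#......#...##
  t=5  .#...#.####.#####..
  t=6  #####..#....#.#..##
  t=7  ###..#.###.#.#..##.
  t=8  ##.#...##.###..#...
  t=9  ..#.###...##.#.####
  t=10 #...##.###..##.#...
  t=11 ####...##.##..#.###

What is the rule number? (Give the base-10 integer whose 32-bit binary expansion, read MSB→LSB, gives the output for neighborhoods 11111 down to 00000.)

  nb #####: next=#  (t=1,i=7, bit31=1)
  nb ####.: next=.  (t=1,i=10, bit30=0)
  nb ###.#: next=.  (t=1,i=11, bit29=0)
  nb ###..: next=.  (t=2,i=9, bit28=0)
  nb ##.##: next=.  (t=2,i=3, bit27=0)
  nb ##.#.: next=#  (t=1,i=12, bit26=1)
  nb ##..#: next=#  (t=0,i=16, bit25=1)
  nb ##...: next=#  (t=0,i=6, bit24=1)
  nb #.###: next=#  (t=2,i=0, bit23=1)
  nb #.##.: next=.  (t=0,i=4, bit22=0)
  nb #.#.#: next=#  (t=1,i=13, bit21=1)
  nb #.#..: next=.  (t=1,i=18, bit20=0)
  nb #..##: next=#  (t=2,i=11, bit19=1)
  nb #..#.: next=.  (t=0,i=1, bit18=0)
  nb #...#: next=#  (t=2,i=15, bit17=1)
  nb #....: next=#  (t=0,i=7, bit16=1)
  nb .####: next=.  (t=1,i=6, bit15=0)
  nb .###.: next=#  (t=2,i=1, bit14=1)
  nb .##.#: next=.  (t=1,i=16, bit13=0)
  nb .##..: next=#  (t=0,i=5, bit12=1)
  nb .#.##: next=.  (t=0,i=3, bit11=0)
  nb .#.#.: next=#  (t=6,i=13, bit10=1)
  nb .#..#: next=.  (t=0,i=0, bit9=0)
  nb .#...: next=#  (t=1,i=0, bit8=1)
  nb ..###: next=#  (t=1,i=5, bit7=1)
  nb ..##.: next=.  (t=0,i=14, bit6=0)
  nb ..#.#: next=.  (t=0,i=2, bit5=0)
  nb ..#..: next=#  (t=0,i=18, bit4=1)
  nb ...##: next=#  (t=0,i=13, bit3=1)
  nb ...#.: next=#  (t=2,i=16, bit2=1)
  nb ....#: next=.  (t=0,i=12, bit1=0)
  nb .....: next=#  (t=0,i=8, bit0=1)
  bits 10000111101010110101010110011101 = 2276152733

2276152733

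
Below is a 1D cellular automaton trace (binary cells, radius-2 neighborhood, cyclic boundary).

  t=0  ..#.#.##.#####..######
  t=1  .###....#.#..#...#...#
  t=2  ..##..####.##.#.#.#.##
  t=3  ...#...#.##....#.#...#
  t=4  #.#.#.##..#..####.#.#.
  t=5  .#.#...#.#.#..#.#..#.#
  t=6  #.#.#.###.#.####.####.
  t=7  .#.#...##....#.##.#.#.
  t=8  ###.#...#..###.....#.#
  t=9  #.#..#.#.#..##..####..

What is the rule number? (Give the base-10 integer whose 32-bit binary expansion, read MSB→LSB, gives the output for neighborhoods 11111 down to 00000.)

  ##### -> .   bit 31 = 0  t=0,i=11
  ####. -> .   bit 30 = 0  t=0,i=12
  ###.# -> #   bit 29 = 1  t=2,i=9
  ###.. -> #   bit 28 = 1  t=0,i=13
  ##.## -> #   bit 27 = 1  t=0,i=8
  ##.#. -> .   bit 26 = 0  t=2,i=13
  ##..# -> .   bit 25 = 0  t=0,i=0
  ##... -> .   bit 24 = 0  t=1,i=4
  #.### -> .   bit 23 = 0  t=0,i=9
  #.##. -> .   bit 22 = 0  t=0,i=6
  #.#.# -> .   bit 21 = 0  t=0,i=4
  #.#.. -> .   bit 20 = 0  t=1,i=10
  #..## -> .   bit 19 = 0  t=0,i=15
  #..#. -> #   bit 18 = 1  t=0,i=1
  #...# -> .   bit 17 = 0  t=1,i=15
  #.... -> .   bit 16 = 0  t=1,i=5
  .#### -> #   bit 15 = 1  t=0,i=10
  .###. -> #   bit 14 = 1  t=1,i=2
  .##.# -> .   bit 13 = 0  t=0,i=7
  .##.. -> #   bit 12 = 1  t=2,i=3
  .#.## -> .   bit 11 = 0  t=0,i=5
  .#.#. -> #   bit 10 = 1  t=0,i=3
  .#..# -> #   bit 9 = 1  t=1,i=11
  .#... -> #   bit 8 = 1  t=1,i=14
  ..### -> .   bit 7 = 0  t=0,i=16
  ..##. -> .   bit 6 = 0  t=2,i=2
  ..#.# -> #   bit 5 = 1  t=0,i=2
  ..#.. -> .   bit 4 = 0  t=1,i=13
  ...## -> .   bit 3 = 0  t=7,i=6
  ...#. -> #   bit 2 = 1  t=1,i=7
  ....# -> #   bit 1 = 1  t=1,i=6
  ..... -> #   bit 0 = 1  t=8,i=16
  bits 00111000000001001101011100100111 = 939841319

939841319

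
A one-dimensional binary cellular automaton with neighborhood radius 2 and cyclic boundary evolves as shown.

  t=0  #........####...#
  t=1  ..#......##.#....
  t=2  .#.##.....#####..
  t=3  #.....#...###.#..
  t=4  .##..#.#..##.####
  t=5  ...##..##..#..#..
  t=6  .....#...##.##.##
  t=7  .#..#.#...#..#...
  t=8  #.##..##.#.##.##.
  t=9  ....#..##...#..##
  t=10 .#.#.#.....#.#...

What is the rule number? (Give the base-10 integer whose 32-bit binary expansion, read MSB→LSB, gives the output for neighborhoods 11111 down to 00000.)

2518016900

  ##### -> #   bit 31 = 1  t=2,i=12
  ####. -> .   bit 30 = 0  t=0,i=11
  ###.# -> .   bit 29 = 0  t=3,i=12
  ###.. -> #   bit 28 = 1  t=0,i=12
  ##.## -> .   bit 27 = 0  t=4,i=0
  ##.#. -> #   bit 26 = 1  t=1,i=11
  ##..# -> #   bit 25 = 1  t=4,i=3
  ##... -> .   bit 24 = 0  t=0,i=1
  #.### -> .   bit 23 = 0  t=4,i=13
  #.##. -> .   bit 22 = 0  t=2,i=3
  #.#.# -> .   bit 21 = 0  t=8,i=0
  #.#.. -> #   bit 20 = 1  t=1,i=12
  #..## -> .   bit 19 = 0  t=4,i=9
  #..#. -> #   bit 18 = 1  t=3,i=16
  #...# -> .   bit 17 = 0  t=0,i=14
  #.... -> #   bit 16 = 1  t=0,i=2
  .#### -> #   bit 15 = 1  t=0,i=10
  .###. -> #   bit 14 = 1  t=3,i=11
  .##.# -> #   bit 13 = 1  t=1,i=10
  .##.. -> .   bit 12 = 0  t=0,i=0
  .#.## -> .   bit 11 = 0  t=2,i=2
  .#.#. -> .   bit 10 = 0  t=4,i=6
  .#..# -> #   bit 9 = 1  t=3,i=15
  .#... -> #   bit 8 = 1  t=1,i=3
  ..### -> #   bit 7 = 1  t=0,i=9
  ..##. -> .   bit 6 = 0  t=0,i=16
  ..#.# -> .   bit 5 = 0  t=2,i=1
  ..#.. -> .   bit 4 = 0  t=1,i=2
  ...## -> .   bit 3 = 0  t=0,i=8
  ...#. -> #   bit 2 = 1  t=1,i=1
  ....# -> .   bit 1 = 0  t=0,i=7
  ..... -> .   bit 0 = 0  t=0,i=3
  bits 10010110000101011110001110000100 = 2518016900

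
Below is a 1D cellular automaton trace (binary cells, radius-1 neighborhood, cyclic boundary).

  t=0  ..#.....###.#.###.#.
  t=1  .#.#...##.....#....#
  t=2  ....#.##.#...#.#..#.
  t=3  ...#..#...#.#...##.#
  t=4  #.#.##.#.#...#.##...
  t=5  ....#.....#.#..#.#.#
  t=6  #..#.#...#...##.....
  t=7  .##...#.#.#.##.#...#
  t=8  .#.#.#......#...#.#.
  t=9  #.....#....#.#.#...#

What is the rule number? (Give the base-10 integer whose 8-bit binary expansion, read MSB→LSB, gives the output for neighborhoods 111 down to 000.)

  ### -> .   bit 7 = 0  t=0,i=9
  ##. -> .   bit 6 = 0  t=0,i=10
  #.# -> .   bit 5 = 0  t=0,i=11
  #.. -> #   bit 4 = 1  t=0,i=3
  .## -> #   bit 3 = 1  t=0,i=8
  .#. -> .   bit 2 = 0  t=0,i=2
  ..# -> #   bit 1 = 1  t=0,i=1
  ... -> .   bit 0 = 0  t=0,i=0
  bits 00011010 = 26

26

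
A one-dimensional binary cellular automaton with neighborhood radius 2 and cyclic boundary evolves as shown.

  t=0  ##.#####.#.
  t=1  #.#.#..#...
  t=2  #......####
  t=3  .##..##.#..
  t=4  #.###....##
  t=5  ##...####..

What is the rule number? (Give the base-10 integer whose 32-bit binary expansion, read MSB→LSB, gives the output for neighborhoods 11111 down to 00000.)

726372670

  [31] ##### => .  t=0,i=5
  [30] ####. => .  t=0,i=6
  [29] ###.# => #  t=0,i=7
  [28] ###.. => .  t=2,i=0
  [27] ##.## => #  t=0,i=2
  [26] ##.#. => .  t=0,i=8
  [25] ##..# => #  t=3,i=3
  [24] ##... => #  t=2,i=1
  [23] #.### => .  t=0,i=3
  [22] #.##. => #  t=0,i=0
  [21] #.#.# => .  t=0,i=9
  [20] #.#.. => .  t=1,i=4
  [19] #..## => #  t=3,i=4
  [18] #..#. => .  t=1,i=6
  [17] #...# => #  t=1,i=9
  [16] #.... => #  t=2,i=2
  [15] .#### => #  t=0,i=4
  [14] .###. => .  t=4,i=3
  [13] .##.# => .  t=0,i=1
  [12] .##.. => #  t=3,i=2
  [11] .#.## => .  t=0,i=10
  [10] .#.#. => .  t=1,i=1
  [9] .#..# => .  t=1,i=5
  [8] .#... => #  t=1,i=8
  [7] ..### => .  t=2,i=7
  [6] ..##. => .  t=3,i=1
  [5] ..#.# => #  t=1,i=0
  [4] ..#.. => #  t=1,i=7
  [3] ...## => #  t=2,i=6
  [2] ...#. => #  t=1,i=10
  [1] ....# => #  t=2,i=5
  [0] ..... => .  t=2,i=3
  bits 00101011010010111001000100111110 = 726372670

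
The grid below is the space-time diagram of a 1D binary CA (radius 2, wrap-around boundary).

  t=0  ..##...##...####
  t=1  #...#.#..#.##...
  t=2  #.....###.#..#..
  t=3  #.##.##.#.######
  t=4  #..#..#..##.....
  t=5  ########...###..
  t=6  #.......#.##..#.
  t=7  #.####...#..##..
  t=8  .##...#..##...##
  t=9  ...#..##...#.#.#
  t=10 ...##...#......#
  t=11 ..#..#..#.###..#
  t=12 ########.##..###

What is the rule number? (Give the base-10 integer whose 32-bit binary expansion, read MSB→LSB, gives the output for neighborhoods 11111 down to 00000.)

596978329

  [31] ##### => .  t=3,i=12
  [30] ####. => .  t=0,i=14
  [29] ###.# => #  t=2,i=8
  [28] ###.. => .  t=0,i=15
  [27] ##.## => .  t=3,i=1
  [26] ##.#. => .  t=2,i=9
  [25] ##..# => #  t=0,i=0
  [24] ##... => #  t=0,i=4
  [23] #.### => #  t=3,i=10
  [22] #.##. => .  t=1,i=11
  [21] #.#.# => .  t=3,i=8
  [20] #.#.. => #  t=1,i=6
  [19] #..## => .  t=0,i=1
  [18] #..#. => #  t=1,i=8
  [17] #...# => .  t=0,i=5
  [16] #.... => #  t=2,i=2
  [15] .#### => .  t=0,i=13
  [14] .###. => .  t=2,i=7
  [13] .##.# => #  t=3,i=3
  [12] .##.. => .  t=0,i=3
  [11] .#.## => #  t=1,i=10
  [10] .#.#. => .  t=1,i=5
  [9] .#..# => #  t=1,i=7
  [8] .#... => .  t=1,i=1
  [7] ..### => #  t=0,i=12
  [6] ..##. => .  t=0,i=2
  [5] ..#.# => .  t=1,i=4
  [4] ..#.. => #  t=1,i=0
  [3] ...## => #  t=0,i=6
  [2] ...#. => .  t=1,i=3
  [1] ....# => .  t=2,i=4
  [0] ..... => #  t=2,i=3
  bits 00100011100101010010101010011001 = 596978329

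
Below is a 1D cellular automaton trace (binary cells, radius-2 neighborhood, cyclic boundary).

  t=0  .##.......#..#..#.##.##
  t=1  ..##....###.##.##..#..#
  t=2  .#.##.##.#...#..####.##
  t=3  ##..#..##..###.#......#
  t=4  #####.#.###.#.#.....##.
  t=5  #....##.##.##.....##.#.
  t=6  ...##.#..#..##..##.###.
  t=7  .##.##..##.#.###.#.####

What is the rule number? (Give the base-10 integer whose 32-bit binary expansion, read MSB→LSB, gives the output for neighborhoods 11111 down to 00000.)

397307966

  nb #####: next=.  (t=4,i=2, bit31=0)
  nb ####.: next=.  (t=2,i=18, bit30=0)
  nb ###.#: next=.  (t=1,i=10, bit29=0)
  nb ###..: next=#  (t=3,i=1, bit28=1)
  nb ##.##: next=.  (t=0,i=0, bit27=0)
  nb ##.#.: next=#  (t=2,i=0, bit26=1)
  nb ##..#: next=#  (t=1,i=17, bit25=1)
  nb ##...: next=#  (t=0,i=3, bit24=1)
  nb #.###: next=#  (t=4,i=0, bit23=1)
  nb #.##.: next=.  (t=0,i=1, bit22=0)
  nb #.#.#: next=#  (t=2,i=1, bit21=1)
  nb #.#..: next=.  (t=2,i=9, bit20=0)
  nb #..##: next=#  (t=1,i=1, bit19=1)
  nb #..#.: next=#  (t=0,i=12, bit18=1)
  nb #...#: next=#  (t=2,i=11, bit17=1)
  nb #....: next=.  (t=0,i=4, bit16=0)
  nb .####: next=.  (t=2,i=17, bit15=0)
  nb .###.: next=#  (t=1,i=9, bit14=1)
  nb .##.#: next=#  (t=0,i=19, bit13=1)
  nb .##..: next=#  (t=0,i=2, bit12=1)
  nb .#.##: next=.  (t=0,i=17, bit11=0)
  nb .#.#.: next=.  (t=4,i=13, bit10=0)
  nb .#..#: next=.  (t=0,i=11, bit9=0)
  nb .#...: next=.  (t=2,i=10, bit8=0)
  nb ..###: next=.  (t=1,i=8, bit7=0)
  nb ..##.: next=.  (t=1,i=2, bit6=0)
  nb ..#.#: next=#  (t=0,i=16, bit5=1)
  nb ..#..: next=#  (t=0,i=10, bit4=1)
  nb ...##: next=#  (t=1,i=7, bit3=1)
  nb ...#.: next=#  (t=0,i=9, bit2=1)
  nb ....#: next=#  (t=0,i=8, bit1=1)
  nb .....: next=.  (t=0,i=5, bit0=0)
  bits 00010111101011100111000000111110 = 397307966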